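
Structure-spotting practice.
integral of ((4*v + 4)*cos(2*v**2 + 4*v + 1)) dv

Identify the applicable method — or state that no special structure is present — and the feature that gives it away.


Technique: u-substitution — structure check: outer function, inner expression 2*v**2 + 4*v + 1, inner derivative as a factor — the classic u = 2*v**2 + 4*v + 1 pattern.


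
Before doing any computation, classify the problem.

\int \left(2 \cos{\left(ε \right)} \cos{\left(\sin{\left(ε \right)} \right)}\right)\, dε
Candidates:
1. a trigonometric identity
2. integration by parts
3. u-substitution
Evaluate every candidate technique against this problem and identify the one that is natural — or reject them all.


Diagnosis: u-substitution — viewed as a product, the integrand is a composition evaluated at \sin{\left(ε \right)} times (a constant multiple of) that inner expression's derivative, so u = \sin{\left(ε \right)} makes it elementary.
- a trigonometric identity — neither the even-power reduction nor the product-to-sum identity applies to this structure.
- integration by parts — the nonconstant-polynomial-times-standard-kernel pattern (an exp, sine, cosine, or logarithm partner) is absent.
- u-substitution — a fit — the right tool for this form.


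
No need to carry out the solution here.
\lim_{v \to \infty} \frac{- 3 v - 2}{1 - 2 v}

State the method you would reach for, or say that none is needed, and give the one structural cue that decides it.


Diagnosis: dominant-term comparison — divide by the highest power of v present: lower-order terms vanish and the dominant ratio remains. Differentiating the expression as a single quotient would eventually settle it as well; matching dominant growth settles it immediately.


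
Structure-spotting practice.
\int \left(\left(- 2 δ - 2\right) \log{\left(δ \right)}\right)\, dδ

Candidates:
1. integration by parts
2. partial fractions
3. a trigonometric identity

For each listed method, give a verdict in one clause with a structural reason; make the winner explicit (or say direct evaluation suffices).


Method: integration by parts — the logarithm \log{\left(δ \right)} wants to be differentiated, not integrated; parts makes that legal.
- integration by parts: applicable, and directly so.
- partial fractions: there is no rational-function structure to decompose.
- a trigonometric identity — with no trigonometric functions present, identity rewriting has no target.


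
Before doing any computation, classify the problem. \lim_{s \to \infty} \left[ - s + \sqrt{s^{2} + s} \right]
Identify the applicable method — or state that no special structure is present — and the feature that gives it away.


Technique: conjugate multiplication — neither \sqrt{s^{2} + s} nor s converges alone, so rewrite their difference as a conjugate-rationalized quotient first.


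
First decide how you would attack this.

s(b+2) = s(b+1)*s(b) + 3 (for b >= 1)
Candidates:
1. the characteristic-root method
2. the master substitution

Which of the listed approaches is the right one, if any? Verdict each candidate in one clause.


Method: no special technique — each new value is a nonlinear function of earlier ones — scaling arguments and superposition both fail.
- the characteristic-root method: nonlinearity rules out exponential-mode superposition from the start.
- the master substitution — this is shift-type recursion, outside the divide-and-conquer template.


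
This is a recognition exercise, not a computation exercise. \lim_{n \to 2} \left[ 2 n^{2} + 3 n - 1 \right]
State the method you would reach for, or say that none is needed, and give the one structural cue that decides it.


Technique: no special technique — no vanishing denominator and no indeterminate clash at the point — evaluation is immediate.


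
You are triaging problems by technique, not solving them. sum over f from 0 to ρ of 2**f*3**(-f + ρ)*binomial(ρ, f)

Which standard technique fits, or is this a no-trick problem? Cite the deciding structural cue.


Technique: the binomial theorem — the binomial coefficients weight matched powers of 2 and 3, which is exactly the expansion of a binomial power.


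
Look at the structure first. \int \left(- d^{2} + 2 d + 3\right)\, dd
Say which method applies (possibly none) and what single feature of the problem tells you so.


Method: no special technique — a term-by-term power-rule job in d; no substitution or rearrangement earns its keep here.


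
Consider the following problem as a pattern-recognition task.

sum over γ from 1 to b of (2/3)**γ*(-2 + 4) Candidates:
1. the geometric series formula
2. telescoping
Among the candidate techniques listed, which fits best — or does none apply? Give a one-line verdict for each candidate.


Technique: the geometric series formula — each summand is the previous one scaled by 2/3; that constant multiplier is itself the geometric structure.
- the geometric series formula: applicable, and directly so.
- telescoping — neither a shifted-difference shape nor integer-spaced poles are present.


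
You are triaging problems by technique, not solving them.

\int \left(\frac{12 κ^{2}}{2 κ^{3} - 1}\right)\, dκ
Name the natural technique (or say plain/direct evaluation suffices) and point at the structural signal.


Method: u-substitution — a chain-rule shadow: 12 κ^{2} alongside a function of 2 κ^{3} - 1 means u = 2 κ^{3} - 1 unwinds the composition in one step.


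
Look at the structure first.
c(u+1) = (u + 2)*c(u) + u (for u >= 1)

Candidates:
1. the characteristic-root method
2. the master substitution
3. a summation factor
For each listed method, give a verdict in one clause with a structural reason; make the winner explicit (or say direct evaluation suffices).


Verdict: a summation factor — first-order, linear, moving coefficient u + 2: the discrete analogue of an integrating factor handles it.
- the characteristic-root method: the coefficients change with the index, which the root method cannot absorb.
- the master substitution: this is shift-type recursion, outside the divide-and-conquer template.
- a summation factor — a fit — the right tool for this form.


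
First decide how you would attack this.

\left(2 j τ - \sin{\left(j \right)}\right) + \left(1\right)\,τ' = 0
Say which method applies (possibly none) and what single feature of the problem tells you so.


Diagnosis: a linear integrating factor — τ enters only linearly with coefficient 2 j; multiply by exp of the integral of 2 j and the left side becomes one derivative.


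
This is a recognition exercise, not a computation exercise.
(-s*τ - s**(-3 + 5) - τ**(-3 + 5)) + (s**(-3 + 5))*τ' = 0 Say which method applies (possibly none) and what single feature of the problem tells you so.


Method: the homogeneous substitution — the slope is degree-zero homogeneous: the ratio substitution v = τ/s collapses it.


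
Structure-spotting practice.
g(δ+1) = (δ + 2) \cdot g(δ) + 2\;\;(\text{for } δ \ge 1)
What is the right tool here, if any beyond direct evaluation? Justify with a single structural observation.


Best approach: a summation factor — one-term recursion with variable weight δ + 2 is solved by product normalization, not by root-finding.


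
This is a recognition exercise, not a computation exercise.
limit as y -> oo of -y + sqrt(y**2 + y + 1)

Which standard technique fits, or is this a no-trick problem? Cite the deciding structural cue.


Best approach: conjugate multiplication — infinity minus infinity with a radical in play — multiply by the conjugate so the divergences of sqrt(y**2 + y + 1) and y annihilate.


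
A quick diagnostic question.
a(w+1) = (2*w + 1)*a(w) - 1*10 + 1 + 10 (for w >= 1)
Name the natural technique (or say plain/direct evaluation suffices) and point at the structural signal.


Method: a summation factor — normalize by the running product of 2*w + 1: the left side becomes a difference, and differences sum.


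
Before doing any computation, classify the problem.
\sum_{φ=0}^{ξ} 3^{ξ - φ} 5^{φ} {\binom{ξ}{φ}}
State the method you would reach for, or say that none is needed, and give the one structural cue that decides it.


Best approach: the binomial theorem — {\binom{ξ}{φ}} weighting matched powers of 5 and 3 is the expanded form of (5 + 3)^ξ — fold it back up.


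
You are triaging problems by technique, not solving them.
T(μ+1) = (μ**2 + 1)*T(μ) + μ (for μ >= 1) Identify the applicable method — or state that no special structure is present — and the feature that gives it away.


Technique: a summation factor — first-order linear but the coefficient μ**2 + 1 moves with the index — divide by the cumulative product and telescope.


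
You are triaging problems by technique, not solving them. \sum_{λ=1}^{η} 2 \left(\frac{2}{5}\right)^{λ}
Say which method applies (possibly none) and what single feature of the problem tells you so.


Method: the geometric series formula — each term is \frac{2}{5} times the previous one, so the geometric-series formula applies directly.


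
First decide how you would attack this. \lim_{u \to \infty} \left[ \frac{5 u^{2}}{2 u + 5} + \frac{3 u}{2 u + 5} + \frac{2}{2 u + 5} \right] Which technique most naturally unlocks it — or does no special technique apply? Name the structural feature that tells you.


Best approach: dominant-term comparison — at large u only the top-degree terms survive; compare the leading terms and the limit falls out. Viewed as a single quotient this is an ∞/∞ form — an at-infinity application of l'Hôpital's rule would also resolve it; comparing leading growth reads the answer without differentiating.


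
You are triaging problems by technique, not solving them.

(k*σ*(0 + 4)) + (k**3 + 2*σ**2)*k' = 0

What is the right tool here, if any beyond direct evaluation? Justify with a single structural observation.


Verdict: the exact-equation method — because the two cross partials coincide, the form is conservative as written — recover its potential in (σ, k).


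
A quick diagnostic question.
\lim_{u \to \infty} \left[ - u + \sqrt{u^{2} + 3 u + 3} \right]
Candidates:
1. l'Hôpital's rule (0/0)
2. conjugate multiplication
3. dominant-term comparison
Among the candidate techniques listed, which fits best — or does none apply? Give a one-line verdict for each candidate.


Technique: conjugate multiplication — infinity minus infinity with a radical in play — multiply by the conjugate so the divergences of \sqrt{u^{2} + 3 u + 3} and u annihilate.
- l'Hôpital's rule (0/0): substitution produces ∞ − ∞ rather than a vanishing quotient; the rule needs a 0/0 ratio to act on.
- conjugate multiplication — applicable, and directly so.
- dominant-term comparison — this is not a rational comparison of growth rates at infinity.


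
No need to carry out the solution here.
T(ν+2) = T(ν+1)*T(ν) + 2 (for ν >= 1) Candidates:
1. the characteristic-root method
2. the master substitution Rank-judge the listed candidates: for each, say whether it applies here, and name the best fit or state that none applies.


Diagnosis: no special technique — the map from one term to the next is curved, not linear, so linear closed-form machinery does not attach.
- the characteristic-root method — the recursion is nonlinear in the sequence values, so no linear-modes ansatz applies.
- the master substitution — the recursion shifts the index rather than dividing it.


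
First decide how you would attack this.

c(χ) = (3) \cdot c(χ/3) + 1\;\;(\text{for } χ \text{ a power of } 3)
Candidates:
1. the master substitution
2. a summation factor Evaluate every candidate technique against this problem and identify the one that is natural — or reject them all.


Technique: the master substitution — the argument shrinks by the factor 3, so measure the index on a logarithmic scale and the recursion becomes a shift.
- the master substitution — yes — fits the structure here.
- a summation factor: the recursion divides its index rather than shifting it — there is no previous-term chain for a summation factor to telescope.


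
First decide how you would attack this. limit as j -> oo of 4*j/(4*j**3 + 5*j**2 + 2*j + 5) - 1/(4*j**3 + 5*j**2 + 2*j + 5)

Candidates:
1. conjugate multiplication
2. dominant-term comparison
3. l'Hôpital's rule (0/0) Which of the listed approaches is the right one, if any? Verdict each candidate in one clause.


Method: dominant-term comparison — growth-rate triage: the leading powers of j decide the limit, everything else is noise.
- conjugate multiplication — there is no infinity-minus-infinity radical difference to rationalize.
- dominant-term comparison — applicable, and directly so.
- l'Hôpital's rule (0/0): no 0/0 form appears: written as one quotient, top and bottom both grow without bound, and the ratio is decided by their leading terms.


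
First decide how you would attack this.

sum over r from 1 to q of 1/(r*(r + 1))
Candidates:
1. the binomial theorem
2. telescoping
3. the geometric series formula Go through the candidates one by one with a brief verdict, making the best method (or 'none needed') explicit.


Method: telescoping — 1/(r*(r + 1)) is a collapsed telescope: expand it into simple fractions to see the cancellation.
- the binomial theorem — no binomial coefficients pair with matched powers.
- telescoping — a fit — the right tool for this form.
- the geometric series formula — the term-to-term ratio drifts with the index — the one thing the geometric formula cannot absorb.


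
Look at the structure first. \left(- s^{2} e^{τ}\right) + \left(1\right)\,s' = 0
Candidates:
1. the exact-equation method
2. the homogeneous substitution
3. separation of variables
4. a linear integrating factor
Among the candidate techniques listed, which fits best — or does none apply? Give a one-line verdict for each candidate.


Method: separation of variables — a product of single-variable factors, e^{τ} and s^{2} — the textbook separable form.
- the exact-equation method — the cross partial derivatives disagree, so no single potential exists.
- the homogeneous substitution: the ratio of the variables does not determine the slope.
- separation of variables — applicable, and directly so.
- a linear integrating factor: the unknown enters nonlinearly (through a power, a denominator, or a transcendental function), which the linear integrating-factor recipe cannot absorb as-is — any repair would come from a preliminary substitution, not the factor.


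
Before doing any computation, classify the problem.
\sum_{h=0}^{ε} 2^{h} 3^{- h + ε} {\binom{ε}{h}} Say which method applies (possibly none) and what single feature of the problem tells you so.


Diagnosis: the binomial theorem — terms weighting {\binom{ε}{h}} against matched powers of 2 and 3 reassemble into (2 + 3)^ε by the binomial theorem.


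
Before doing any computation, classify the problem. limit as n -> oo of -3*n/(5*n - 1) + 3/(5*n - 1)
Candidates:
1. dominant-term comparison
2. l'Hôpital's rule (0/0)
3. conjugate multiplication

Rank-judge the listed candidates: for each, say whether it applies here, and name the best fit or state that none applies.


Best approach: dominant-term comparison — at large n only the top-degree terms survive; compare the leading terms and the limit falls out.
- dominant-term comparison — a fit — the right tool for this form.
- l'Hôpital's rule (0/0) — as a single quotient the expression runs to ∞/∞ at the limit point — an at-infinity form of the rule would apply, though the leading-growth comparison is the direct reading.
- conjugate multiplication — no divergent radical difference is present for a conjugate pair to cancel.


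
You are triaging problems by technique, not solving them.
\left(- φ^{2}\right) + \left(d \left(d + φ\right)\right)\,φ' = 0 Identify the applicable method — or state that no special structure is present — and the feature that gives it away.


Diagnosis: the homogeneous substitution — scaling d and φ together leaves the slope fixed — it depends only on φ/d, so substitute the ratio. A Bernoulli-style rewrite — possibly after exchanging which variable is treated as dependent — would work as well; the homogeneous substitution is the more immediate reading here.


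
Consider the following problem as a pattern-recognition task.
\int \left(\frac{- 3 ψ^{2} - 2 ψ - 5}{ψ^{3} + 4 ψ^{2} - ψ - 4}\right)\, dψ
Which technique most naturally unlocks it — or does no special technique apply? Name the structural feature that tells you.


Best approach: partial fractions — the bottom factors while the top stays lower-degree — split into simple fractions and integrate piece by piece.


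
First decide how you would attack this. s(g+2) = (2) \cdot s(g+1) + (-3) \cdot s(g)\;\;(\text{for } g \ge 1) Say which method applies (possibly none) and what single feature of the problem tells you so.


Diagnosis: the characteristic-root method — shift-invariance with fixed coefficients calls for exponential trials; the characteristic polynomial finds every r^g.


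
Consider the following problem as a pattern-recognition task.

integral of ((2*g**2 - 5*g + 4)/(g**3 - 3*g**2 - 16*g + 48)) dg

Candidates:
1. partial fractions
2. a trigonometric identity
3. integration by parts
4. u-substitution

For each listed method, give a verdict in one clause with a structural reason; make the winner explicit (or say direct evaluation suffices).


Diagnosis: partial fractions — once g**3 - 3*g**2 - 16*g + 48 is factored, each root contributes a simple-fraction term; integrate them one at a time.
- partial fractions — applicable, and directly so.
- a trigonometric identity — with no trigonometric functions present, identity rewriting has no target.
- integration by parts: the nonconstant-polynomial-times-standard-kernel pattern (an exp, sine, cosine, or logarithm partner) is absent.
- u-substitution: no subexpression of the integrand serves as a whole-integral substitution inner — individual terms may offer their own, but none carries its derivative as a factor of the full integrand; a working change of variable would have to be constructed from outside the expression.


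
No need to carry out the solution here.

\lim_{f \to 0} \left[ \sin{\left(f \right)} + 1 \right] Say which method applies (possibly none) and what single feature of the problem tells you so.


Verdict: no special technique — the expression is continuous at 0 — substitute and evaluate; no indeterminate form appears.


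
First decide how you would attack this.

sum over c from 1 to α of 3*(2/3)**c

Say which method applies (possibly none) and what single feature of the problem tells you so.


Best approach: the geometric series formula — each term is 2/3 times the previous one, so the geometric-series formula applies directly.


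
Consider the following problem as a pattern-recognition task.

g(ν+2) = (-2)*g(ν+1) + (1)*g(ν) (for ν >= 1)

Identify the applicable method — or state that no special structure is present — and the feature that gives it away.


Diagnosis: the characteristic-root method — no index-dependence in the weights and nothing inhomogeneous: classic characteristic-equation setup.


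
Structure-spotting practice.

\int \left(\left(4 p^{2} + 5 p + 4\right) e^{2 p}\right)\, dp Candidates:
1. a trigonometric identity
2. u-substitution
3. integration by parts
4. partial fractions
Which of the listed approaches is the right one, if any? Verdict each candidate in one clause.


Technique: integration by parts — 4 p^{2} + 5 p + 4 dies after finitely many derivatives while e^{2 p} cycles under integration — the tabular/parts setup.
- a trigonometric identity: no sine or cosine appears, so there is nothing for a trigonometric identity to act on.
- u-substitution: no subexpression of the integrand serves as a whole-integral substitution inner — individual terms may offer their own, but none carries its derivative as a factor of the full integrand; a working change of variable would have to be constructed from outside the expression.
- integration by parts — a fit — the right tool for this form.
- partial fractions — there is no rational-function structure to decompose.


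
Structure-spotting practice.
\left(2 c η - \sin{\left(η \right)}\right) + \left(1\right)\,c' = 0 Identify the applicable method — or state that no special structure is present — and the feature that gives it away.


Diagnosis: a linear integrating factor — linear in the unknown with genuine forcing: multiply through by the exponential of the integrated coefficient and the left side closes into one derivative.


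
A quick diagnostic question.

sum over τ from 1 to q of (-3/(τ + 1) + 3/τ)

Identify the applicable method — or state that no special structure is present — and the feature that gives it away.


Diagnosis: telescoping — each term adds 3/τ and subtracts the same expression advanced one index; that subtracted piece cancels against the next term's added copy — only the boundary terms survive.


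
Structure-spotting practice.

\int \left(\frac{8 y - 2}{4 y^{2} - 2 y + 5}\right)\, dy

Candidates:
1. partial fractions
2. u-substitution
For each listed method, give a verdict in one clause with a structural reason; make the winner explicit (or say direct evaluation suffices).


Method: u-substitution — collected, the integrand has one factor that is, up to a constant, the derivative of an inner expression the rest depends on — substitute for that inner expression.
- partial fractions: the denominator is irreducible over the rationals — no rational-coefficient split into simpler fractions exists.
- u-substitution — yes — fits the structure here.


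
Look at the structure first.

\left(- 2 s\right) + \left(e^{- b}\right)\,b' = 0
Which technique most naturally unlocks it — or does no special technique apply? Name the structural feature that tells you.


Best approach: separation of variables — one side of the product carries the independent variable, the other the unknown — the textbook separation shape. One could also solve this as an exact equation; with each coefficient in its own variable, separating is the same work with fewer steps.


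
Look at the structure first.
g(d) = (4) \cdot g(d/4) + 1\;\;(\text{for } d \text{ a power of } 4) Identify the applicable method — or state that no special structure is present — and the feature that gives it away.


Diagnosis: the master substitution — the argument contracts 4-fold per step: reindex d exponentially and solve the linear recurrence in the new index.


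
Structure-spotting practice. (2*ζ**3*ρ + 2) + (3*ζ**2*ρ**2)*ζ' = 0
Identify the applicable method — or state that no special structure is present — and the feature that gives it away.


Diagnosis: the exact-equation method — the cross partial derivatives of 2*ζ**3*ρ + 2 and 3*ζ**2*ρ**2 agree, so the left side is the total differential of one potential in ρ and ζ.


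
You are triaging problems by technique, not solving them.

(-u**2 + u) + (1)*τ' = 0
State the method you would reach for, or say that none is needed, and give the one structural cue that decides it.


Best approach: no special technique — solved for the derivative, no τ appears — this is antidifferentiation in u wearing ODE clothing.


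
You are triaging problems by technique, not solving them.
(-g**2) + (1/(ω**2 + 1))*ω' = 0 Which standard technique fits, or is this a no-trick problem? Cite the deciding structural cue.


Best approach: separation of variables — a product of single-variable factors, g**2 and ω**2 + 1 — the textbook separable form. The cross-partial test also passes here (vacuously, each side single-variable); the potential-function route would work, separation is simply more immediate.


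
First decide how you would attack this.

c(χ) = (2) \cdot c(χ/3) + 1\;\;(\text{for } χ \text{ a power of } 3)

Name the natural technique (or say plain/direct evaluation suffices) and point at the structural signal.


Best approach: the master substitution — the argument contracts 3-fold per step: reindex χ exponentially and solve the linear recurrence in the new index.


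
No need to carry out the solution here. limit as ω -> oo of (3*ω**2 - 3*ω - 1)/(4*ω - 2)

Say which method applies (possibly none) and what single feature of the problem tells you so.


Technique: dominant-term comparison — divide through by the highest power of ω; every lower-order term dies and the dominant terms decide the limit. Viewed as a single quotient this is an ∞/∞ form — an at-infinity application of l'Hôpital's rule would also resolve it; comparing leading growth reads the answer without differentiating.


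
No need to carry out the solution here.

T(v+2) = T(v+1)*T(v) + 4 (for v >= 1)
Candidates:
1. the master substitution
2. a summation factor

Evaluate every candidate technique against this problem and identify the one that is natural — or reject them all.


Technique: no special technique — nonlinear feedback in the recursion rules out every root- or factor-based technique.
- the master substitution — with no divided-index recursive call, reindexing by powers of a base buys nothing.
- a summation factor: no summation factor applies — the rule is not linear in the sequence values.


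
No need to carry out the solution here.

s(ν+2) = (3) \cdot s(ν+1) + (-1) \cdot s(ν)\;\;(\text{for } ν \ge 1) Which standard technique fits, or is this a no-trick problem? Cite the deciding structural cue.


Diagnosis: the characteristic-root method — every coefficient is a fixed number and the forcing is zero — substitute r^ν and read off the root equation.


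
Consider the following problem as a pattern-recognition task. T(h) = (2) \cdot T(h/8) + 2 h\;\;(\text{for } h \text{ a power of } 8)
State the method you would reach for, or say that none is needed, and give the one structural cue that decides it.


Technique: the master substitution — the argument shrinks by the factor 8, so measure the index on a logarithmic scale and the recursion becomes a shift.


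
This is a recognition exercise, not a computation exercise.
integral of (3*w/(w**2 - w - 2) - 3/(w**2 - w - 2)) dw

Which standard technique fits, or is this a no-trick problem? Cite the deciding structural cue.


Best approach: partial fractions — w**2 - w - 2 splits into linear pieces, so the quotient is a sum of simple fractions — decompose before integrating.


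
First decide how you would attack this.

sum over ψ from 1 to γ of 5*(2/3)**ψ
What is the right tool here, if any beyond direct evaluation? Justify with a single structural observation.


Best approach: the geometric series formula — each term is 2/3 times the previous one, so the geometric-series formula applies directly.


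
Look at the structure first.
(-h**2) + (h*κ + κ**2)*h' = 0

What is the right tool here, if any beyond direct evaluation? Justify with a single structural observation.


Verdict: the homogeneous substitution — scaling κ and h together leaves the slope fixed — it depends only on h/κ, so substitute the ratio. A Bernoulli-style rewrite — possibly after exchanging which variable is treated as dependent — would work as well; the homogeneous substitution is the more immediate reading here.


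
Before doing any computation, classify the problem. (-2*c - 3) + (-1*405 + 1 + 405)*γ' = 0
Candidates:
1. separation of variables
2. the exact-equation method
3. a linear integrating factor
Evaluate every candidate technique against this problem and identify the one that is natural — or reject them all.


Method: no special technique — the slope is a function of c alone, so integrate both sides directly.
- separation of variables: any separation here is vacuous (nothing depends on the unknown); direct integration is the honest label.
- the exact-equation method — the unknown never enters the equation — exactness holds emptily, with nothing for the method to add.
- a linear integrating factor — with the unknown absent the integrating factor is a formality; direct integration is the working structure.


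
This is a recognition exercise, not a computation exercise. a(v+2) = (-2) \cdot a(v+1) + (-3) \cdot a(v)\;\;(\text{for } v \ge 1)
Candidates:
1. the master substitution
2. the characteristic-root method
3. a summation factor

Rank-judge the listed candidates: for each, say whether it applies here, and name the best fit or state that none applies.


Verdict: the characteristic-root method — constant coefficients and linearity mean the ansatz r^v reduces it to solving the characteristic polynomial.
- the master substitution — with no divided-index recursive call, reindexing by powers of a base buys nothing.
- the characteristic-root method — yes, a natural case for it.
- a summation factor — a summation factor telescopes one-step recursions; this one carries higher-order memory.


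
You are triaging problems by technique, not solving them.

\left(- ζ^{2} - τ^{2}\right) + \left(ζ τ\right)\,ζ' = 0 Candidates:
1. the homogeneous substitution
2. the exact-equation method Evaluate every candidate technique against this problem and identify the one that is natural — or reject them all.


Diagnosis: the homogeneous substitution — the slope's numerator and denominator have matching total degree, so it depends only on ζ/τ and the ratio substitution collapses it. A Bernoulli substitution is a fair alternative on this equation directly; the homogeneous reading takes it as given.
- the homogeneous substitution: applies; the problem has the shape this method handles.
- the exact-equation method: no potential function has this form as its differential, as written.


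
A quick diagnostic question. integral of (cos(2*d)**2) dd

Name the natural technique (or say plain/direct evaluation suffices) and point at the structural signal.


Diagnosis: a trigonometric identity — apply power reduction to cos(2*d)**2; each application halves the trigonometric degree.


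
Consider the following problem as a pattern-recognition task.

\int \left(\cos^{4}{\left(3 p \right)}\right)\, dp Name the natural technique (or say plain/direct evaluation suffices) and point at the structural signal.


Diagnosis: a trigonometric identity — even powers like \cos^{4}{\left(3 p \right)} never integrate directly; the half-angle identity lowers the degree first.


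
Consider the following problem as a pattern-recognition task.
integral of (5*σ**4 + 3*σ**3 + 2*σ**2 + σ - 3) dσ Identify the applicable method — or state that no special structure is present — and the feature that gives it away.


Best approach: no special technique — nothing composite, nothing rational, nothing trigonometric — each constant-multiple power of σ integrates by the power rule alone.


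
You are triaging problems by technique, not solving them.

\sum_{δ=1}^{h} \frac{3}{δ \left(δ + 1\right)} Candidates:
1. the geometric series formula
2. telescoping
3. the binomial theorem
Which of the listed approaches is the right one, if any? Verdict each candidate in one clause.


Best approach: telescoping — one partial-fraction pass turns \frac{3}{δ \left(δ + 1\right)} into a shifted difference, and shifted differences telescope.
- the geometric series formula — no single multiplier carries one term to the next throughout the sum.
- telescoping — a fit — the right tool for this form.
- the binomial theorem: the terms lack the binomial-coefficient-weighted complementary-power pattern of an expansion.


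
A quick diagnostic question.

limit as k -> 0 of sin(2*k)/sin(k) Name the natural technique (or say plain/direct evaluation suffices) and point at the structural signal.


Verdict: l'Hôpital's rule (0/0) — substituting 0 gives 0 over 0; differentiate top and bottom once and re-evaluate. The standard small-argument limits would also carry it; the rule is the systematic route.


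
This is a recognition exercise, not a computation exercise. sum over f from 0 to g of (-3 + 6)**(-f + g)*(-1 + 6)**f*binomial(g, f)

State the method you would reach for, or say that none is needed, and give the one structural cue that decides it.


Diagnosis: the binomial theorem — terms weighting binomial(g, f) against matched powers of (-1 + 6) and (-3 + 6) reassemble into ((-1 + 6) + (-3 + 6))^g by the binomial theorem.


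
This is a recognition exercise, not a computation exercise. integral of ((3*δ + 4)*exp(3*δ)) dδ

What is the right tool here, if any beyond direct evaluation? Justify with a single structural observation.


Diagnosis: integration by parts — a polynomial 3*δ + 4 against the kernel exp(3*δ) is the signature bounded-ladder case for integration by parts.


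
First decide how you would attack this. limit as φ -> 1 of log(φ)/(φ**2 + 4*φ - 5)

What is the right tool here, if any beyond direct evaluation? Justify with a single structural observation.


Technique: l'Hôpital's rule (0/0) — plug in 1: top and bottom both hit zero, so differentiate each and retry. Known elementary limits would finish this too — the rule just bypasses the case analysis.


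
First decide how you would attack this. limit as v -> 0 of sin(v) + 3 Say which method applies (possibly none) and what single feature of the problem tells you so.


Method: no special technique — no vanishing denominator and no indeterminate clash at the point — evaluation is immediate.


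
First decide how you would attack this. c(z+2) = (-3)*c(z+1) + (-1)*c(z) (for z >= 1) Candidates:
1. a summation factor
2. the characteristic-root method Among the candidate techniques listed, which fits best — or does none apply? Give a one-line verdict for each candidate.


Best approach: the characteristic-root method — try a geometric ansatz r^z: constant coefficients turn the recurrence into one polynomial equation in r.
- a summation factor — the recurrence reaches back more than one step, outside the first-order family a summation factor normalizes.
- the characteristic-root method: yes — fits the structure here.


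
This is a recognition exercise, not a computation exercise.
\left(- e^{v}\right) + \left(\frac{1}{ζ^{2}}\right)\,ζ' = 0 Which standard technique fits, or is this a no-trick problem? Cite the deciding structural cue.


Best approach: separation of variables — solved for the derivative, the right side splits multiplicatively into a function of each variable alone — divide and integrate each side. The cross-partial test also passes here (vacuously, each side single-variable); the potential-function route would work, separation is simply more immediate.


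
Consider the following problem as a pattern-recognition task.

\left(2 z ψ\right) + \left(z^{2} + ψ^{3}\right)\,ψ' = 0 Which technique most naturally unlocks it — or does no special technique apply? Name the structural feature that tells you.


Method: the exact-equation method — the mixed-partials test passes for 2 z ψ and z^{2} + ψ^{3}, so a potential function exists as presented.


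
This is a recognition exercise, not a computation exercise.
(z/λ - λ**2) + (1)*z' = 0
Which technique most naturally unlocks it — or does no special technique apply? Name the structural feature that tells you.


Technique: a linear integrating factor — linear in the unknown with genuine forcing: multiply through by the exponential of the integrated coefficient and the left side closes into one derivative.


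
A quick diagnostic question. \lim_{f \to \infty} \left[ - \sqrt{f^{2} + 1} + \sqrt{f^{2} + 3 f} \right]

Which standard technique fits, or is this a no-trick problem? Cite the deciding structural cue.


Method: conjugate multiplication — the difference \sqrt{f^{2} + 3 f} - \sqrt{f^{2} + 1} is an ∞ − ∞ stalemate; its conjugate partner breaks the tie.


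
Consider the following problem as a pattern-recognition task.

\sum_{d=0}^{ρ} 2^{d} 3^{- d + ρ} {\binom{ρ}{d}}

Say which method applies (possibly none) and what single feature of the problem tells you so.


Technique: the binomial theorem — terms weighting {\binom{ρ}{d}} against matched powers of 2 and 3 reassemble into (2 + 3)^ρ by the binomial theorem.


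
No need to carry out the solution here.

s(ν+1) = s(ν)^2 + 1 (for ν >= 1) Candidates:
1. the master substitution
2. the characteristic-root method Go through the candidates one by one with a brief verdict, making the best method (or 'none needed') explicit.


Diagnosis: no special technique — the sequence value feeds back through itself nonlinearly — linear superposition fails, and every superposition-based closed form fails with it.
- the master substitution: the recursion steps by a constant offset, so exponential reindexing is pointless.
- the characteristic-root method — the recursion is nonlinear in the sequence values, so no linear-modes ansatz applies.


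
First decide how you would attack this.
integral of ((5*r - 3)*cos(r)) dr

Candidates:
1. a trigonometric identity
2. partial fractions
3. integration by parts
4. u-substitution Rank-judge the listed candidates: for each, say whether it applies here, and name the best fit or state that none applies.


Method: integration by parts — 5*r - 3 dies after finitely many derivatives while cos(r) cycles under integration — the tabular/parts setup.
- a trigonometric identity: no even trigonometric power and no product of distinct frequencies to rewrite.
- partial fractions — the expression is not a ratio of polynomials that decomposes further.
- integration by parts — yes, a natural case for it.
- u-substitution — no subexpression of the integrand serves as a whole-integral substitution inner — individual terms may offer their own, but none carries its derivative as a factor of the full integrand; a working change of variable would have to be constructed from outside the expression.


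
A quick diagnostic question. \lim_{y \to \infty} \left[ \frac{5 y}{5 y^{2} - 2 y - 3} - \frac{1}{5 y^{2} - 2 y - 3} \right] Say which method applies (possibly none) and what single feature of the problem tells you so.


Best approach: dominant-term comparison — divide through by the highest power of y; every lower-order term dies and the dominant terms decide the limit. Differentiating the expression as a single quotient would eventually settle it as well; matching dominant growth settles it immediately.


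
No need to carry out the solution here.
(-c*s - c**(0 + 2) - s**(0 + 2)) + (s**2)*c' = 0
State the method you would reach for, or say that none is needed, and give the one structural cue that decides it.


Verdict: the homogeneous substitution — the slope is degree-zero homogeneous: the ratio substitution v = c/s collapses it.


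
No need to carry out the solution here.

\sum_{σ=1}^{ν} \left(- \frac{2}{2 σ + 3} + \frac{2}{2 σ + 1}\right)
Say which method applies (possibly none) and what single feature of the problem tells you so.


Technique: telescoping — the summand is \frac{2}{2 σ + 1} minus the same expression shifted by one, so consecutive terms cancel in pairs.


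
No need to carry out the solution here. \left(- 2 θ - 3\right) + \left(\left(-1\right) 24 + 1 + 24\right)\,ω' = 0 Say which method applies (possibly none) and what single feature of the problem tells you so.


Method: no special technique — solved for the derivative, ω never appears on the right — this is a direct integration in θ, not a differential-equations problem at heart.


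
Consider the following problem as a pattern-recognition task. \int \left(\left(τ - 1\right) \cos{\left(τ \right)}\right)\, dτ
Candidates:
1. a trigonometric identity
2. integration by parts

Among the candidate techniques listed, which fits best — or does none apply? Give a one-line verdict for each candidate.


Verdict: integration by parts — a polynomial τ - 1 against the kernel \cos{\left(τ \right)} is the signature bounded-ladder case for integration by parts.
- a trigonometric identity — the trigonometric factor has no even power to reduce and no cross-frequency product to convert — the standard power-reduction and product-to-sum identities do not engage it.
- integration by parts: yes, a natural case for it.
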